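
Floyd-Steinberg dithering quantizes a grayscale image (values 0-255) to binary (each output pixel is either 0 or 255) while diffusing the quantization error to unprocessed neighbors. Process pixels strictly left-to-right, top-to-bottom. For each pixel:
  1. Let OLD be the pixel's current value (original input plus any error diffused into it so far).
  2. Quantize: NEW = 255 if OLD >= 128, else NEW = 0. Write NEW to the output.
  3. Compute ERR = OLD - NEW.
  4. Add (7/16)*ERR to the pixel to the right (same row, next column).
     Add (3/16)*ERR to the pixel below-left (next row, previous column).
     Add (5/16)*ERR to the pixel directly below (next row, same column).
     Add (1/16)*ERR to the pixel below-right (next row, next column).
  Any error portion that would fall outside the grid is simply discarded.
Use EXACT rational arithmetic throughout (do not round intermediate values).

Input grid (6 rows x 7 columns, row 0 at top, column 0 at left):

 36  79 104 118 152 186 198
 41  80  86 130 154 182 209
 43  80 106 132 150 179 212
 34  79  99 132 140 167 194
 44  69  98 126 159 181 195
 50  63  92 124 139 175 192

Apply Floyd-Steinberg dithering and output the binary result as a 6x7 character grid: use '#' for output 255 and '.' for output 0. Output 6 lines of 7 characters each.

(0,0): OLD=36 → NEW=0, ERR=36
(0,1): OLD=379/4 → NEW=0, ERR=379/4
(0,2): OLD=9309/64 → NEW=255, ERR=-7011/64
(0,3): OLD=71755/1024 → NEW=0, ERR=71755/1024
(0,4): OLD=2992653/16384 → NEW=255, ERR=-1185267/16384
(0,5): OLD=40461915/262144 → NEW=255, ERR=-26384805/262144
(0,6): OLD=645778557/4194304 → NEW=255, ERR=-423768963/4194304
(1,0): OLD=4481/64 → NEW=0, ERR=4481/64
(1,1): OLD=62439/512 → NEW=0, ERR=62439/512
(1,2): OLD=2034579/16384 → NEW=0, ERR=2034579/16384
(1,3): OLD=12177639/65536 → NEW=255, ERR=-4534041/65536
(1,4): OLD=363363173/4194304 → NEW=0, ERR=363363173/4194304
(1,5): OLD=5535917909/33554432 → NEW=255, ERR=-3020462251/33554432
(1,6): OLD=70734771291/536870912 → NEW=255, ERR=-66167311269/536870912
(2,0): OLD=718813/8192 → NEW=0, ERR=718813/8192
(2,1): OLD=48276015/262144 → NEW=255, ERR=-18570705/262144
(2,2): OLD=454927885/4194304 → NEW=0, ERR=454927885/4194304
(2,3): OLD=6101456933/33554432 → NEW=255, ERR=-2454923227/33554432
(2,4): OLD=33248942693/268435456 → NEW=0, ERR=33248942693/268435456
(2,5): OLD=1609455061927/8589934592 → NEW=255, ERR=-580978259033/8589934592
(2,6): OLD=19003587085057/137438953472 → NEW=255, ERR=-16043346050303/137438953472
(3,0): OLD=201904301/4194304 → NEW=0, ERR=201904301/4194304
(3,1): OLD=3481044937/33554432 → NEW=0, ERR=3481044937/33554432
(3,2): OLD=42986415163/268435456 → NEW=255, ERR=-25464626117/268435456
(3,3): OLD=104837145973/1073741824 → NEW=0, ERR=104837145973/1073741824
(3,4): OLD=28060769368237/137438953472 → NEW=255, ERR=-6986163767123/137438953472
(3,5): OLD=120374448546295/1099511627776 → NEW=0, ERR=120374448546295/1099511627776
(3,6): OLD=3539406173272425/17592186044416 → NEW=255, ERR=-946601268053655/17592186044416
(4,0): OLD=42141626979/536870912 → NEW=0, ERR=42141626979/536870912
(4,1): OLD=1039236464487/8589934592 → NEW=0, ERR=1039236464487/8589934592
(4,2): OLD=20076571520169/137438953472 → NEW=255, ERR=-14970361615191/137438953472
(4,3): OLD=102691896221331/1099511627776 → NEW=0, ERR=102691896221331/1099511627776
(4,4): OLD=1852515443520889/8796093022208 → NEW=255, ERR=-390488277142151/8796093022208
(4,5): OLD=51376058021989513/281474976710656 → NEW=255, ERR=-20400061039227767/281474976710656
(4,6): OLD=690489257446211471/4503599627370496 → NEW=255, ERR=-457928647533265009/4503599627370496
(5,0): OLD=13360987225381/137438953472 → NEW=0, ERR=13360987225381/137438953472
(5,1): OLD=140540732248727/1099511627776 → NEW=0, ERR=140540732248727/1099511627776
(5,2): OLD=1222274866669025/8796093022208 → NEW=255, ERR=-1020728853994015/8796093022208
(5,3): OLD=6142227226078565/70368744177664 → NEW=0, ERR=6142227226078565/70368744177664
(5,4): OLD=700593528506932039/4503599627370496 → NEW=255, ERR=-447824376472544441/4503599627370496
(5,5): OLD=3134793748847390007/36028797018963968 → NEW=0, ERR=3134793748847390007/36028797018963968
(5,6): OLD=111695666969837285209/576460752303423488 → NEW=255, ERR=-35301824867535704231/576460752303423488
Row 0: ..#.###
Row 1: ...#.##
Row 2: .#.#.##
Row 3: ..#.#.#
Row 4: ..#.###
Row 5: ..#.#.#

Answer: ..#.###
...#.##
.#.#.##
..#.#.#
..#.###
..#.#.#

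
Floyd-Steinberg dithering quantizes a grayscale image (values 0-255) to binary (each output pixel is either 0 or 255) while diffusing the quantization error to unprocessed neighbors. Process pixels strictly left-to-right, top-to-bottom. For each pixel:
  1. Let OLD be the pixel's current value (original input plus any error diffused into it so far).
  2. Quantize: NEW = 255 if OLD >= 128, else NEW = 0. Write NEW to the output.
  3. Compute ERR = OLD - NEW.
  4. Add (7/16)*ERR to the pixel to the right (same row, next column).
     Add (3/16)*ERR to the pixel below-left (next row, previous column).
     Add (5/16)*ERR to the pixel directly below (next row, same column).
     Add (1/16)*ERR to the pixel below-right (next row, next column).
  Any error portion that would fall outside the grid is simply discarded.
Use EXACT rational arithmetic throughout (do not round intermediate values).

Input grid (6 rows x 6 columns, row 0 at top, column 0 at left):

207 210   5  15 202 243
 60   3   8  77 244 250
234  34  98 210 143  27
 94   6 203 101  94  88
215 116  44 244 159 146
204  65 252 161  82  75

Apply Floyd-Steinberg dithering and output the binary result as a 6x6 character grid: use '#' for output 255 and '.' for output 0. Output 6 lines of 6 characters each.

Answer: ##..##
....##
#..##.
..#...
##.###
#.##..

Derivation:
(0,0): OLD=207 → NEW=255, ERR=-48
(0,1): OLD=189 → NEW=255, ERR=-66
(0,2): OLD=-191/8 → NEW=0, ERR=-191/8
(0,3): OLD=583/128 → NEW=0, ERR=583/128
(0,4): OLD=417777/2048 → NEW=255, ERR=-104463/2048
(0,5): OLD=7231383/32768 → NEW=255, ERR=-1124457/32768
(1,0): OLD=261/8 → NEW=0, ERR=261/8
(1,1): OLD=-693/64 → NEW=0, ERR=-693/64
(1,2): OLD=-15297/2048 → NEW=0, ERR=-15297/2048
(1,3): OLD=525103/8192 → NEW=0, ERR=525103/8192
(1,4): OLD=131047993/524288 → NEW=255, ERR=-2645447/524288
(1,5): OLD=1961934783/8388608 → NEW=255, ERR=-177160257/8388608
(2,0): OLD=247977/1024 → NEW=255, ERR=-13143/1024
(2,1): OLD=840155/32768 → NEW=0, ERR=840155/32768
(2,2): OLD=61983969/524288 → NEW=0, ERR=61983969/524288
(2,3): OLD=1175838025/4194304 → NEW=255, ERR=106290505/4194304
(2,4): OLD=20475791115/134217728 → NEW=255, ERR=-13749729525/134217728
(2,5): OLD=-53116103171/2147483648 → NEW=0, ERR=-53116103171/2147483648
(3,0): OLD=49700657/524288 → NEW=0, ERR=49700657/524288
(3,1): OLD=322335669/4194304 → NEW=0, ERR=322335669/4194304
(3,2): OLD=9392609595/33554432 → NEW=255, ERR=836229435/33554432
(3,3): OLD=231935460917/2147483648 → NEW=0, ERR=231935460917/2147483648
(3,4): OLD=1824228850029/17179869184 → NEW=0, ERR=1824228850029/17179869184
(3,5): OLD=33074248255235/274877906944 → NEW=0, ERR=33074248255235/274877906944
(4,0): OLD=17383439047/67108864 → NEW=255, ERR=270678727/67108864
(4,1): OLD=163614716899/1073741824 → NEW=255, ERR=-110189448221/1073741824
(4,2): OLD=1097611877577/34359738368 → NEW=0, ERR=1097611877577/34359738368
(4,3): OLD=172180210646685/549755813888 → NEW=255, ERR=31992478105245/549755813888
(4,4): OLD=2172223720798589/8796093022208 → NEW=255, ERR=-70779999864451/8796093022208
(4,5): OLD=26278098192879179/140737488355328 → NEW=255, ERR=-9609961337729461/140737488355328
(5,0): OLD=3195779267033/17179869184 → NEW=255, ERR=-1185087374887/17179869184
(5,1): OLD=4944016079897/549755813888 → NEW=0, ERR=4944016079897/549755813888
(5,2): OLD=1189296470594219/4398046511104 → NEW=255, ERR=67794610262699/4398046511104
(5,3): OLD=26235907058371553/140737488355328 → NEW=255, ERR=-9652152472237087/140737488355328
(5,4): OLD=11347538476141123/281474976710656 → NEW=0, ERR=11347538476141123/281474976710656
(5,5): OLD=318838168012818019/4503599627370496 → NEW=0, ERR=318838168012818019/4503599627370496
Row 0: ##..##
Row 1: ....##
Row 2: #..##.
Row 3: ..#...
Row 4: ##.###
Row 5: #.##..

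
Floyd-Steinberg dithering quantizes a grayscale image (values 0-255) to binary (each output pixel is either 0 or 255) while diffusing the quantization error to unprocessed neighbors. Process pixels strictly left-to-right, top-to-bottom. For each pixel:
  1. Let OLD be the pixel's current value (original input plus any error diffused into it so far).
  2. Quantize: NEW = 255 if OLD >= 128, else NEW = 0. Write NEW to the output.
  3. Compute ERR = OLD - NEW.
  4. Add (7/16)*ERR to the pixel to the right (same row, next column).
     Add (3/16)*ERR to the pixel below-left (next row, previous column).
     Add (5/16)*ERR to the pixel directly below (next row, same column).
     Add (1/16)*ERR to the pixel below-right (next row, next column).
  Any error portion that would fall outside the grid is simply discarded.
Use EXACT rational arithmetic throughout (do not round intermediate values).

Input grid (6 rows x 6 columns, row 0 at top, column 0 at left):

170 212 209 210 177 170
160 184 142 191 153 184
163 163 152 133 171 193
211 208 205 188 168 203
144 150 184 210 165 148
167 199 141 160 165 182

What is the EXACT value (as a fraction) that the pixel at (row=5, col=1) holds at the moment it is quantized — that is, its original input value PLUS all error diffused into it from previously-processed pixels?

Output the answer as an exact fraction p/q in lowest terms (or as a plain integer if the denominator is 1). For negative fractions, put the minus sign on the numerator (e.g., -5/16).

Answer: 2723304005544979/17592186044416

Derivation:
(0,0): OLD=170 → NEW=255, ERR=-85
(0,1): OLD=2797/16 → NEW=255, ERR=-1283/16
(0,2): OLD=44523/256 → NEW=255, ERR=-20757/256
(0,3): OLD=714861/4096 → NEW=255, ERR=-329619/4096
(0,4): OLD=9292539/65536 → NEW=255, ERR=-7419141/65536
(0,5): OLD=126323933/1048576 → NEW=0, ERR=126323933/1048576
(1,0): OLD=30311/256 → NEW=0, ERR=30311/256
(1,1): OLD=389585/2048 → NEW=255, ERR=-132655/2048
(1,2): OLD=4471077/65536 → NEW=0, ERR=4471077/65536
(1,3): OLD=44408705/262144 → NEW=255, ERR=-22438015/262144
(1,4): OLD=1639707683/16777216 → NEW=0, ERR=1639707683/16777216
(1,5): OLD=69076692229/268435456 → NEW=255, ERR=625650949/268435456
(2,0): OLD=6155659/32768 → NEW=255, ERR=-2200181/32768
(2,1): OLD=140063401/1048576 → NEW=255, ERR=-127323479/1048576
(2,2): OLD=1679383099/16777216 → NEW=0, ERR=1679383099/16777216
(2,3): OLD=23170575651/134217728 → NEW=255, ERR=-11054944989/134217728
(2,4): OLD=689747217897/4294967296 → NEW=255, ERR=-405469442583/4294967296
(2,5): OLD=10894390154735/68719476736 → NEW=255, ERR=-6629076412945/68719476736
(3,0): OLD=2805993179/16777216 → NEW=255, ERR=-1472196901/16777216
(3,1): OLD=19627487423/134217728 → NEW=255, ERR=-14598033217/134217728
(3,2): OLD=177880499501/1073741824 → NEW=255, ERR=-95923665619/1073741824
(3,3): OLD=7678121536391/68719476736 → NEW=0, ERR=7678121536391/68719476736
(3,4): OLD=90239943870631/549755813888 → NEW=255, ERR=-49947788670809/549755813888
(3,5): OLD=1118909217644137/8796093022208 → NEW=0, ERR=1118909217644137/8796093022208
(4,0): OLD=206555669621/2147483648 → NEW=0, ERR=206555669621/2147483648
(4,1): OLD=4668024588145/34359738368 → NEW=255, ERR=-4093708695695/34359738368
(4,2): OLD=129862816375043/1099511627776 → NEW=0, ERR=129862816375043/1099511627776
(4,3): OLD=4819735941245231/17592186044416 → NEW=255, ERR=333728499919151/17592186044416
(4,4): OLD=49466878888543775/281474976710656 → NEW=255, ERR=-22309240172673505/281474976710656
(4,5): OLD=663820270665726585/4503599627370496 → NEW=255, ERR=-484597634313749895/4503599627370496
(5,0): OLD=96052548401891/549755813888 → NEW=255, ERR=-44135184139549/549755813888
(5,1): OLD=2723304005544979/17592186044416 → NEW=255, ERR=-1762703435781101/17592186044416
Target (5,1): original=199, with diffused error = 2723304005544979/17592186044416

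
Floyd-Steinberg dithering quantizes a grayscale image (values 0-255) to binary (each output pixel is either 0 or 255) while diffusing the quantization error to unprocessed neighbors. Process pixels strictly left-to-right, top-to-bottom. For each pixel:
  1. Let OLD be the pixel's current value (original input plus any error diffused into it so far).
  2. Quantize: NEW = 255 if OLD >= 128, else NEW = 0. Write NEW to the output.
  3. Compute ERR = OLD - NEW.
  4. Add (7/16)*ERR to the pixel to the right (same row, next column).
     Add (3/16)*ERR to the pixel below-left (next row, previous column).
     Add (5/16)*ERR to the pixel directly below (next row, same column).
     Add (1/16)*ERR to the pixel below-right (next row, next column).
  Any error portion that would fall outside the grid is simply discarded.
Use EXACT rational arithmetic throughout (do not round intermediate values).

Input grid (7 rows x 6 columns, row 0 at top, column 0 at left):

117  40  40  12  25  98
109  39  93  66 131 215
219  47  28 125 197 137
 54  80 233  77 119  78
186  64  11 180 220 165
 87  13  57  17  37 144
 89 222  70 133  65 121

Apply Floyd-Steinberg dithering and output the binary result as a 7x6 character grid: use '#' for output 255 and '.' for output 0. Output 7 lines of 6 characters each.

(0,0): OLD=117 → NEW=0, ERR=117
(0,1): OLD=1459/16 → NEW=0, ERR=1459/16
(0,2): OLD=20453/256 → NEW=0, ERR=20453/256
(0,3): OLD=192323/4096 → NEW=0, ERR=192323/4096
(0,4): OLD=2984661/65536 → NEW=0, ERR=2984661/65536
(0,5): OLD=123653075/1048576 → NEW=0, ERR=123653075/1048576
(1,0): OLD=41641/256 → NEW=255, ERR=-23639/256
(1,1): OLD=101151/2048 → NEW=0, ERR=101151/2048
(1,2): OLD=10097675/65536 → NEW=255, ERR=-6614005/65536
(1,3): OLD=13120943/262144 → NEW=0, ERR=13120943/262144
(1,4): OLD=3224168493/16777216 → NEW=255, ERR=-1054021587/16777216
(1,5): OLD=60991791147/268435456 → NEW=255, ERR=-7459250133/268435456
(2,0): OLD=6534085/32768 → NEW=255, ERR=-1821755/32768
(2,1): OLD=14069063/1048576 → NEW=0, ERR=14069063/1048576
(2,2): OLD=248365717/16777216 → NEW=0, ERR=248365717/16777216
(2,3): OLD=17318221869/134217728 → NEW=255, ERR=-16907298771/134217728
(2,4): OLD=516142742791/4294967296 → NEW=0, ERR=516142742791/4294967296
(2,5): OLD=12160997975457/68719476736 → NEW=255, ERR=-5362468592223/68719476736
(3,0): OLD=656696053/16777216 → NEW=0, ERR=656696053/16777216
(3,1): OLD=13504796241/134217728 → NEW=0, ERR=13504796241/134217728
(3,2): OLD=277955418051/1073741824 → NEW=255, ERR=4151252931/1073741824
(3,3): OLD=4314476839305/68719476736 → NEW=0, ERR=4314476839305/68719476736
(3,4): OLD=88795349128169/549755813888 → NEW=255, ERR=-51392383413271/549755813888
(3,5): OLD=177916099227655/8796093022208 → NEW=0, ERR=177916099227655/8796093022208
(4,0): OLD=466214189371/2147483648 → NEW=255, ERR=-81394140869/2147483648
(4,1): OLD=2818612581119/34359738368 → NEW=0, ERR=2818612581119/34359738368
(4,2): OLD=72741491172429/1099511627776 → NEW=0, ERR=72741491172429/1099511627776
(4,3): OLD=3716838655868001/17592186044416 → NEW=255, ERR=-769168785458079/17592186044416
(4,4): OLD=50489534698242417/281474976710656 → NEW=255, ERR=-21286584362974863/281474976710656
(4,5): OLD=596241523544137847/4503599627370496 → NEW=255, ERR=-552176381435338633/4503599627370496
(5,0): OLD=49773062282093/549755813888 → NEW=0, ERR=49773062282093/549755813888
(5,1): OLD=1553049976898109/17592186044416 → NEW=0, ERR=1553049976898109/17592186044416
(5,2): OLD=15935183044873583/140737488355328 → NEW=0, ERR=15935183044873583/140737488355328
(5,3): OLD=192882322108099509/4503599627370496 → NEW=0, ERR=192882322108099509/4503599627370496
(5,4): OLD=57493016467344629/9007199254740992 → NEW=0, ERR=57493016467344629/9007199254740992
(5,5): OLD=14952103684226076025/144115188075855872 → NEW=0, ERR=14952103684226076025/144115188075855872
(6,0): OLD=37674112823077591/281474976710656 → NEW=255, ERR=-34102006238139689/281474976710656
(6,1): OLD=1006423977918794123/4503599627370496 → NEW=255, ERR=-141993927060682357/4503599627370496
(6,2): OLD=1893982785205041683/18014398509481984 → NEW=0, ERR=1893982785205041683/18014398509481984
(6,3): OLD=57834827495322830311/288230376151711744 → NEW=255, ERR=-15663918423363664409/288230376151711744
(6,4): OLD=301368135589284528263/4611686018427387904 → NEW=0, ERR=301368135589284528263/4611686018427387904
(6,5): OLD=13459574094707867294033/73786976294838206464 → NEW=255, ERR=-5356104860475875354287/73786976294838206464
Row 0: ......
Row 1: #.#.##
Row 2: #..#.#
Row 3: ..#.#.
Row 4: #..###
Row 5: ......
Row 6: ##.#.#

Answer: ......
#.#.##
#..#.#
..#.#.
#..###
......
##.#.#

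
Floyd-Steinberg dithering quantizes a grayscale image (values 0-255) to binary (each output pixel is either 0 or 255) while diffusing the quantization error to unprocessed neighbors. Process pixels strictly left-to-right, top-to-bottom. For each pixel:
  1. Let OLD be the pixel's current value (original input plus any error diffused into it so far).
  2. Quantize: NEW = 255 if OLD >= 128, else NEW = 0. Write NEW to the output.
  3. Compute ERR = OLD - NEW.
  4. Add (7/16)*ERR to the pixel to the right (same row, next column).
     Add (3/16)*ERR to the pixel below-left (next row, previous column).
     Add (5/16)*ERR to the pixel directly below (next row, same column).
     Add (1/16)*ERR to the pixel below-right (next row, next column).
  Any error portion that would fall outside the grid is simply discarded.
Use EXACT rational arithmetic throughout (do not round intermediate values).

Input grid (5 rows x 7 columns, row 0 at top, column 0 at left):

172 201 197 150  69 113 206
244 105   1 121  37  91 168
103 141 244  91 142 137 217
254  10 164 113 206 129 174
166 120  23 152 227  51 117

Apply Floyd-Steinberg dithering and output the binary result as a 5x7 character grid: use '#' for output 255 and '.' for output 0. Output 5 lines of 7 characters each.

(0,0): OLD=172 → NEW=255, ERR=-83
(0,1): OLD=2635/16 → NEW=255, ERR=-1445/16
(0,2): OLD=40317/256 → NEW=255, ERR=-24963/256
(0,3): OLD=439659/4096 → NEW=0, ERR=439659/4096
(0,4): OLD=7599597/65536 → NEW=0, ERR=7599597/65536
(0,5): OLD=171686267/1048576 → NEW=255, ERR=-95700613/1048576
(0,6): OLD=2786202205/16777216 → NEW=255, ERR=-1491987875/16777216
(1,0): OLD=51489/256 → NEW=255, ERR=-13791/256
(1,1): OLD=60903/2048 → NEW=0, ERR=60903/2048
(1,2): OLD=-129805/65536 → NEW=0, ERR=-129805/65536
(1,3): OLD=44387511/262144 → NEW=255, ERR=-22459209/262144
(1,4): OLD=425317765/16777216 → NEW=0, ERR=425317765/16777216
(1,5): OLD=8609167509/134217728 → NEW=0, ERR=8609167509/134217728
(1,6): OLD=349112231963/2147483648 → NEW=255, ERR=-198496098277/2147483648
(2,0): OLD=3006173/32768 → NEW=0, ERR=3006173/32768
(2,1): OLD=195760207/1048576 → NEW=255, ERR=-71626673/1048576
(2,2): OLD=3343541421/16777216 → NEW=255, ERR=-934648659/16777216
(2,3): OLD=5970431109/134217728 → NEW=0, ERR=5970431109/134217728
(2,4): OLD=189038396949/1073741824 → NEW=255, ERR=-84765768171/1073741824
(2,5): OLD=3668249181831/34359738368 → NEW=0, ERR=3668249181831/34359738368
(2,6): OLD=131299014906657/549755813888 → NEW=255, ERR=-8888717634783/549755813888
(3,0): OLD=4527520525/16777216 → NEW=255, ERR=249330445/16777216
(3,1): OLD=-1282625783/134217728 → NEW=0, ERR=-1282625783/134217728
(3,2): OLD=157283035307/1073741824 → NEW=255, ERR=-116521129813/1073741824
(3,3): OLD=262594933693/4294967296 → NEW=0, ERR=262594933693/4294967296
(3,4): OLD=126925668949773/549755813888 → NEW=255, ERR=-13262063591667/549755813888
(3,5): OLD=632627631530871/4398046511104 → NEW=255, ERR=-488874228800649/4398046511104
(3,6): OLD=8936029075192041/70368744177664 → NEW=0, ERR=8936029075192041/70368744177664
(4,0): OLD=362607626019/2147483648 → NEW=255, ERR=-185000704221/2147483648
(4,1): OLD=2058341130055/34359738368 → NEW=0, ERR=2058341130055/34359738368
(4,2): OLD=14383317067913/549755813888 → NEW=0, ERR=14383317067913/549755813888
(4,3): OLD=753152553587635/4398046511104 → NEW=255, ERR=-368349306743885/4398046511104
(4,4): OLD=5833525881577769/35184372088832 → NEW=255, ERR=-3138489001074391/35184372088832
(4,5): OLD=-517345984276823/1125899906842624 → NEW=0, ERR=-517345984276823/1125899906842624
(4,6): OLD=2693793727161851503/18014398509481984 → NEW=255, ERR=-1899877892756054417/18014398509481984
Row 0: ###..##
Row 1: #..#..#
Row 2: .##.#.#
Row 3: #.#.##.
Row 4: #..##.#

Answer: ###..##
#..#..#
.##.#.#
#.#.##.
#..##.#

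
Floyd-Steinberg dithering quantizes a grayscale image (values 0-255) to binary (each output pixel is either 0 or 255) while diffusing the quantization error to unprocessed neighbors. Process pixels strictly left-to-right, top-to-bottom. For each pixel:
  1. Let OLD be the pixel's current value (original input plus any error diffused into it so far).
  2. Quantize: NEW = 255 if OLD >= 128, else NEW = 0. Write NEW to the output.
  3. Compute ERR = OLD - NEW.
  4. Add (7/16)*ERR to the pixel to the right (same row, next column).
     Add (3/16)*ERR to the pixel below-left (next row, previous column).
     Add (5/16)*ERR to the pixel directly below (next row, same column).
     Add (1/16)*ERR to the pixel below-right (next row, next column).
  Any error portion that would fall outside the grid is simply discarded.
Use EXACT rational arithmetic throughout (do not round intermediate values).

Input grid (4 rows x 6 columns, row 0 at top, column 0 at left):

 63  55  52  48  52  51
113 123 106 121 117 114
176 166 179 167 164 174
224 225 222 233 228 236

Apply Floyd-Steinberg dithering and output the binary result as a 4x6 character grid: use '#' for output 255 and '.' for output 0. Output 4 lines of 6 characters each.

(0,0): OLD=63 → NEW=0, ERR=63
(0,1): OLD=1321/16 → NEW=0, ERR=1321/16
(0,2): OLD=22559/256 → NEW=0, ERR=22559/256
(0,3): OLD=354521/4096 → NEW=0, ERR=354521/4096
(0,4): OLD=5889519/65536 → NEW=0, ERR=5889519/65536
(0,5): OLD=94704009/1048576 → NEW=0, ERR=94704009/1048576
(1,0): OLD=37931/256 → NEW=255, ERR=-27349/256
(1,1): OLD=250925/2048 → NEW=0, ERR=250925/2048
(1,2): OLD=13666225/65536 → NEW=255, ERR=-3045455/65536
(1,3): OLD=39341213/262144 → NEW=255, ERR=-27505507/262144
(1,4): OLD=2038810999/16777216 → NEW=0, ERR=2038810999/16777216
(1,5): OLD=53957356561/268435456 → NEW=255, ERR=-14493684719/268435456
(2,0): OLD=5425983/32768 → NEW=255, ERR=-2929857/32768
(2,1): OLD=157055909/1048576 → NEW=255, ERR=-110330971/1048576
(2,2): OLD=1785575983/16777216 → NEW=0, ERR=1785575983/16777216
(2,3): OLD=26931393655/134217728 → NEW=255, ERR=-7294126985/134217728
(2,4): OLD=693715045349/4294967296 → NEW=255, ERR=-401501615131/4294967296
(2,5): OLD=8509118484371/68719476736 → NEW=0, ERR=8509118484371/68719476736
(3,0): OLD=2958326351/16777216 → NEW=255, ERR=-1319863729/16777216
(3,1): OLD=23094547491/134217728 → NEW=255, ERR=-11130973149/134217728
(3,2): OLD=217121425945/1073741824 → NEW=255, ERR=-56682739175/1073741824
(3,3): OLD=12510063671243/68719476736 → NEW=255, ERR=-5013402896437/68719476736
(3,4): OLD=102633732042091/549755813888 → NEW=255, ERR=-37554000499349/549755813888
(3,5): OLD=2101972482383717/8796093022208 → NEW=255, ERR=-141031238279323/8796093022208
Row 0: ......
Row 1: #.##.#
Row 2: ##.##.
Row 3: ######

Answer: ......
#.##.#
##.##.
######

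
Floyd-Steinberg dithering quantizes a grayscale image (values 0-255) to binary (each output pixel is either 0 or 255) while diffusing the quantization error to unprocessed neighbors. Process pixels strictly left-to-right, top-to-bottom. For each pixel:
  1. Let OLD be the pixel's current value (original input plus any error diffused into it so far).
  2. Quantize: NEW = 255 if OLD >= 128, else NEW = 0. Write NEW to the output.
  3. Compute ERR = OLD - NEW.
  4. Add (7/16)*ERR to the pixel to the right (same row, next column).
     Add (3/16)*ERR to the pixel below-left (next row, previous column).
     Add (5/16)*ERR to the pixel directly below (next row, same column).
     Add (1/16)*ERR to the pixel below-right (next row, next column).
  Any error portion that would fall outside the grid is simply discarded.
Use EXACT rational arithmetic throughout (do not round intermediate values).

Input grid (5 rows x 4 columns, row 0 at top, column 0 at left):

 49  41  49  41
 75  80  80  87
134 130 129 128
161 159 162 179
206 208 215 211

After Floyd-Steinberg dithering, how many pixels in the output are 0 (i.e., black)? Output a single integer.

Answer: 9

Derivation:
(0,0): OLD=49 → NEW=0, ERR=49
(0,1): OLD=999/16 → NEW=0, ERR=999/16
(0,2): OLD=19537/256 → NEW=0, ERR=19537/256
(0,3): OLD=304695/4096 → NEW=0, ERR=304695/4096
(1,0): OLD=26117/256 → NEW=0, ERR=26117/256
(1,1): OLD=330787/2048 → NEW=255, ERR=-191453/2048
(1,2): OLD=5295327/65536 → NEW=0, ERR=5295327/65536
(1,3): OLD=157670473/1048576 → NEW=255, ERR=-109716407/1048576
(2,0): OLD=4861233/32768 → NEW=255, ERR=-3494607/32768
(2,1): OLD=79329835/1048576 → NEW=0, ERR=79329835/1048576
(2,2): OLD=339502839/2097152 → NEW=255, ERR=-195270921/2097152
(2,3): OLD=2000357243/33554432 → NEW=0, ERR=2000357243/33554432
(3,0): OLD=2379984161/16777216 → NEW=255, ERR=-1898205919/16777216
(3,1): OLD=29264441983/268435456 → NEW=0, ERR=29264441983/268435456
(3,2): OLD=843979417985/4294967296 → NEW=255, ERR=-251237242495/4294967296
(3,3): OLD=11422439427591/68719476736 → NEW=255, ERR=-6101027140089/68719476736
(4,0): OLD=820700115405/4294967296 → NEW=255, ERR=-274516545075/4294967296
(4,1): OLD=6736769130727/34359738368 → NEW=255, ERR=-2024964153113/34359738368
(4,2): OLD=177135138156039/1099511627776 → NEW=255, ERR=-103240326926841/1099511627776
(4,3): OLD=2436870061598049/17592186044416 → NEW=255, ERR=-2049137379728031/17592186044416
Output grid:
  Row 0: ....  (4 black, running=4)
  Row 1: .#.#  (2 black, running=6)
  Row 2: #.#.  (2 black, running=8)
  Row 3: #.##  (1 black, running=9)
  Row 4: ####  (0 black, running=9)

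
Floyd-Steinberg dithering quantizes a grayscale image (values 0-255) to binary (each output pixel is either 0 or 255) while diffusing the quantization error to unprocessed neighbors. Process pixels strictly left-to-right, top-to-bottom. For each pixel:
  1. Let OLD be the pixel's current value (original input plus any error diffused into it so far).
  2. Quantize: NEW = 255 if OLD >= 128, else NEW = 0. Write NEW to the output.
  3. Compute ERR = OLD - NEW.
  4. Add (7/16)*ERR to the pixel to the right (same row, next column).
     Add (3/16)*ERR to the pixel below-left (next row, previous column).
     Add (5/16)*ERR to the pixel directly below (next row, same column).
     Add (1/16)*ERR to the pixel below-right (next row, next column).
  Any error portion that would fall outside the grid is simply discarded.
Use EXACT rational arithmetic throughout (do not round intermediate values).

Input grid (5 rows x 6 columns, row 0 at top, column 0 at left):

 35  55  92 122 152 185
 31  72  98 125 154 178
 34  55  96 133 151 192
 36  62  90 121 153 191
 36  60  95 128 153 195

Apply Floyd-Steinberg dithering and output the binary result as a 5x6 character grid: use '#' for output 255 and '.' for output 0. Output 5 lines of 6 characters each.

Answer: ...#.#
.#.###
...#.#
..#.#.
..#.##

Derivation:
(0,0): OLD=35 → NEW=0, ERR=35
(0,1): OLD=1125/16 → NEW=0, ERR=1125/16
(0,2): OLD=31427/256 → NEW=0, ERR=31427/256
(0,3): OLD=719701/4096 → NEW=255, ERR=-324779/4096
(0,4): OLD=7688019/65536 → NEW=0, ERR=7688019/65536
(0,5): OLD=247802693/1048576 → NEW=255, ERR=-19584187/1048576
(1,0): OLD=14111/256 → NEW=0, ERR=14111/256
(1,1): OLD=293465/2048 → NEW=255, ERR=-228775/2048
(1,2): OLD=5047501/65536 → NEW=0, ERR=5047501/65536
(1,3): OLD=42882889/262144 → NEW=255, ERR=-23963831/262144
(1,4): OLD=2385849531/16777216 → NEW=255, ERR=-1892340549/16777216
(1,5): OLD=34936525229/268435456 → NEW=255, ERR=-33514516051/268435456
(2,0): OLD=992227/32768 → NEW=0, ERR=992227/32768
(2,1): OLD=53713777/1048576 → NEW=0, ERR=53713777/1048576
(2,2): OLD=1985710483/16777216 → NEW=0, ERR=1985710483/16777216
(2,3): OLD=18774300859/134217728 → NEW=255, ERR=-15451219781/134217728
(2,4): OLD=155753229745/4294967296 → NEW=0, ERR=155753229745/4294967296
(2,5): OLD=11118811676903/68719476736 → NEW=255, ERR=-6404654890777/68719476736
(3,0): OLD=923877427/16777216 → NEW=0, ERR=923877427/16777216
(3,1): OLD=16936197047/134217728 → NEW=0, ERR=16936197047/134217728
(3,2): OLD=175888515541/1073741824 → NEW=255, ERR=-97915649579/1073741824
(3,3): OLD=4076824904767/68719476736 → NEW=0, ERR=4076824904767/68719476736
(3,4): OLD=91049161281247/549755813888 → NEW=255, ERR=-49138571260193/549755813888
(3,5): OLD=1099833986196657/8796093022208 → NEW=0, ERR=1099833986196657/8796093022208
(4,0): OLD=165073099549/2147483648 → NEW=0, ERR=165073099549/2147483648
(4,1): OLD=4102754175865/34359738368 → NEW=0, ERR=4102754175865/34359738368
(4,2): OLD=151460962837915/1099511627776 → NEW=255, ERR=-128914502244965/1099511627776
(4,3): OLD=1280447237621799/17592186044416 → NEW=0, ERR=1280447237621799/17592186044416
(4,4): OLD=51809301791252375/281474976710656 → NEW=255, ERR=-19966817269964905/281474976710656
(4,5): OLD=889248695753738689/4503599627370496 → NEW=255, ERR=-259169209225737791/4503599627370496
Row 0: ...#.#
Row 1: .#.###
Row 2: ...#.#
Row 3: ..#.#.
Row 4: ..#.##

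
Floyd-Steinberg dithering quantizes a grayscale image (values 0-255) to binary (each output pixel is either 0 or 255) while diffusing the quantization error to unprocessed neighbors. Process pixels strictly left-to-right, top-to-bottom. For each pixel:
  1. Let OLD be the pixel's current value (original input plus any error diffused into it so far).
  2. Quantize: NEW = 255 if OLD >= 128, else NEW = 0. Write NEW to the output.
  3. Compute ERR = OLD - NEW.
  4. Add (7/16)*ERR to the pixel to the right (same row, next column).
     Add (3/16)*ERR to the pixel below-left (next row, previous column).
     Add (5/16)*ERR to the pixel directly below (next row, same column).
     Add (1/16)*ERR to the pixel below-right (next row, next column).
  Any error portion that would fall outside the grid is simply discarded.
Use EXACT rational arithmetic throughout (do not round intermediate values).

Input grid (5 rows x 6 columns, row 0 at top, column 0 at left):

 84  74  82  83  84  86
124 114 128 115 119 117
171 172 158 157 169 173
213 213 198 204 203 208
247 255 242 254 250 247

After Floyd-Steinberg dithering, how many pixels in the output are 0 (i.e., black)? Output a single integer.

Answer: 10

Derivation:
(0,0): OLD=84 → NEW=0, ERR=84
(0,1): OLD=443/4 → NEW=0, ERR=443/4
(0,2): OLD=8349/64 → NEW=255, ERR=-7971/64
(0,3): OLD=29195/1024 → NEW=0, ERR=29195/1024
(0,4): OLD=1580621/16384 → NEW=0, ERR=1580621/16384
(0,5): OLD=33608731/262144 → NEW=255, ERR=-33237989/262144
(1,0): OLD=10945/64 → NEW=255, ERR=-5375/64
(1,1): OLD=48007/512 → NEW=0, ERR=48007/512
(1,2): OLD=2332563/16384 → NEW=255, ERR=-1845357/16384
(1,3): OLD=5566487/65536 → NEW=0, ERR=5566487/65536
(1,4): OLD=689193445/4194304 → NEW=255, ERR=-380354075/4194304
(1,5): OLD=2934858419/67108864 → NEW=0, ERR=2934858419/67108864
(2,0): OLD=1329853/8192 → NEW=255, ERR=-759107/8192
(2,1): OLD=35230319/262144 → NEW=255, ERR=-31616401/262144
(2,2): OLD=385134093/4194304 → NEW=0, ERR=385134093/4194304
(2,3): OLD=6699916261/33554432 → NEW=255, ERR=-1856463899/33554432
(2,4): OLD=139548205615/1073741824 → NEW=255, ERR=-134255959505/1073741824
(2,5): OLD=2169743682617/17179869184 → NEW=0, ERR=2169743682617/17179869184
(3,0): OLD=677080429/4194304 → NEW=255, ERR=-392467091/4194304
(3,1): OLD=4892172905/33554432 → NEW=255, ERR=-3664207255/33554432
(3,2): OLD=43220031243/268435456 → NEW=255, ERR=-25231010037/268435456
(3,3): OLD=2197017257953/17179869184 → NEW=0, ERR=2197017257953/17179869184
(3,4): OLD=32998790343233/137438953472 → NEW=255, ERR=-2048142792127/137438953472
(3,5): OLD=512664822097967/2199023255552 → NEW=255, ERR=-48086108067793/2199023255552
(4,0): OLD=105915809859/536870912 → NEW=255, ERR=-30986272701/536870912
(4,1): OLD=1478770983783/8589934592 → NEW=255, ERR=-711662337177/8589934592
(4,2): OLD=53198235207429/274877906944 → NEW=255, ERR=-16895631063291/274877906944
(4,3): OLD=1136470365982969/4398046511104 → NEW=255, ERR=14968505651449/4398046511104
(4,4): OLD=17643182506865033/70368744177664 → NEW=255, ERR=-300847258439287/70368744177664
(4,5): OLD=267248919780637215/1125899906842624 → NEW=255, ERR=-19855556464231905/1125899906842624
Output grid:
  Row 0: ..#..#  (4 black, running=4)
  Row 1: #.#.#.  (3 black, running=7)
  Row 2: ##.##.  (2 black, running=9)
  Row 3: ###.##  (1 black, running=10)
  Row 4: ######  (0 black, running=10)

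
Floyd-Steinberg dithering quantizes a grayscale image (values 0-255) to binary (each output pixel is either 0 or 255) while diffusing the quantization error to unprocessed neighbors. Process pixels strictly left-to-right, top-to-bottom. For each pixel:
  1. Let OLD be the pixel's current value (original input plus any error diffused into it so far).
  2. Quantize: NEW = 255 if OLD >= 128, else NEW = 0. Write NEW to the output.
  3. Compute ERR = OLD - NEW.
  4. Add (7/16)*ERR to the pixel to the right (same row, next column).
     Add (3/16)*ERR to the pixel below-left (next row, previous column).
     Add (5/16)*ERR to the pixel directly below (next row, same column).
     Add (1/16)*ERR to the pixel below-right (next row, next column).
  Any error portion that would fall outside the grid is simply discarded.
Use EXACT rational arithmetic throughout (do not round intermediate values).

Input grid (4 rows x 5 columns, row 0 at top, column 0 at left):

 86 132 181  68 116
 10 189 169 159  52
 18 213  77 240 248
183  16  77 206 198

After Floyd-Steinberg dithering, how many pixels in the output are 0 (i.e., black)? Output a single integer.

Answer: 10

Derivation:
(0,0): OLD=86 → NEW=0, ERR=86
(0,1): OLD=1357/8 → NEW=255, ERR=-683/8
(0,2): OLD=18387/128 → NEW=255, ERR=-14253/128
(0,3): OLD=39493/2048 → NEW=0, ERR=39493/2048
(0,4): OLD=4077539/32768 → NEW=0, ERR=4077539/32768
(1,0): OLD=2671/128 → NEW=0, ERR=2671/128
(1,1): OLD=159689/1024 → NEW=255, ERR=-101431/1024
(1,2): OLD=2921149/32768 → NEW=0, ERR=2921149/32768
(1,3): OLD=28888281/131072 → NEW=255, ERR=-4535079/131072
(1,4): OLD=161384683/2097152 → NEW=0, ERR=161384683/2097152
(2,0): OLD=97459/16384 → NEW=0, ERR=97459/16384
(2,1): OLD=106256033/524288 → NEW=255, ERR=-27437407/524288
(2,2): OLD=581199267/8388608 → NEW=0, ERR=581199267/8388608
(2,3): OLD=37513854649/134217728 → NEW=255, ERR=3288334009/134217728
(2,4): OLD=602593460431/2147483648 → NEW=255, ERR=54985130191/2147483648
(3,0): OLD=1468396483/8388608 → NEW=255, ERR=-670698557/8388608
(3,1): OLD=-1474451001/67108864 → NEW=0, ERR=-1474451001/67108864
(3,2): OLD=194050894077/2147483648 → NEW=0, ERR=194050894077/2147483648
(3,3): OLD=1126658935749/4294967296 → NEW=255, ERR=31442275269/4294967296
(3,4): OLD=14481630310809/68719476736 → NEW=255, ERR=-3041836256871/68719476736
Output grid:
  Row 0: .##..  (3 black, running=3)
  Row 1: .#.#.  (3 black, running=6)
  Row 2: .#.##  (2 black, running=8)
  Row 3: #..##  (2 black, running=10)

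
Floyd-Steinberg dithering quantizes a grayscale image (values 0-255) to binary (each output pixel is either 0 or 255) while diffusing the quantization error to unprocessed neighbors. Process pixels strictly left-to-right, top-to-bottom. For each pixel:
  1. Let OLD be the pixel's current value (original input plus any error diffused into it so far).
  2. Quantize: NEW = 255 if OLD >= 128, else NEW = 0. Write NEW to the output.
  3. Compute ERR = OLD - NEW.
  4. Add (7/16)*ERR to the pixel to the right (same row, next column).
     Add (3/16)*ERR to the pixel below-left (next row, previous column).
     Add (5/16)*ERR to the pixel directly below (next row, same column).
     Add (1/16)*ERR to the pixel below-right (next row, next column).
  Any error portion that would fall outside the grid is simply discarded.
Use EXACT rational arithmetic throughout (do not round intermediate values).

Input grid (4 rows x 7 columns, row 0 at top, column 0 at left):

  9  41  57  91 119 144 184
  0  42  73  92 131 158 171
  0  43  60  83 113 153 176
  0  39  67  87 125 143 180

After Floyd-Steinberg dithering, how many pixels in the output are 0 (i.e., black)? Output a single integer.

(0,0): OLD=9 → NEW=0, ERR=9
(0,1): OLD=719/16 → NEW=0, ERR=719/16
(0,2): OLD=19625/256 → NEW=0, ERR=19625/256
(0,3): OLD=510111/4096 → NEW=0, ERR=510111/4096
(0,4): OLD=11369561/65536 → NEW=255, ERR=-5342119/65536
(0,5): OLD=113600111/1048576 → NEW=0, ERR=113600111/1048576
(0,6): OLD=3882208521/16777216 → NEW=255, ERR=-395981559/16777216
(1,0): OLD=2877/256 → NEW=0, ERR=2877/256
(1,1): OLD=155435/2048 → NEW=0, ERR=155435/2048
(1,2): OLD=10244615/65536 → NEW=255, ERR=-6467065/65536
(1,3): OLD=20251515/262144 → NEW=0, ERR=20251515/262144
(1,4): OLD=2808876945/16777216 → NEW=255, ERR=-1469313135/16777216
(1,5): OLD=19330045921/134217728 → NEW=255, ERR=-14895474719/134217728
(1,6): OLD=261652932623/2147483648 → NEW=0, ERR=261652932623/2147483648
(2,0): OLD=581385/32768 → NEW=0, ERR=581385/32768
(2,1): OLD=59433075/1048576 → NEW=0, ERR=59433075/1048576
(2,2): OLD=1227900185/16777216 → NEW=0, ERR=1227900185/16777216
(2,3): OLD=15646210449/134217728 → NEW=0, ERR=15646210449/134217728
(2,4): OLD=129549475745/1073741824 → NEW=0, ERR=129549475745/1073741824
(2,5): OLD=6475981369803/34359738368 → NEW=255, ERR=-2285751914037/34359738368
(2,6): OLD=97875752927805/549755813888 → NEW=255, ERR=-42311979613635/549755813888
(3,0): OLD=271320825/16777216 → NEW=0, ERR=271320825/16777216
(3,1): OLD=10552122117/134217728 → NEW=0, ERR=10552122117/134217728
(3,2): OLD=160704165791/1073741824 → NEW=255, ERR=-113099999329/1073741824
(3,3): OLD=449007770185/4294967296 → NEW=0, ERR=449007770185/4294967296
(3,4): OLD=111740002118393/549755813888 → NEW=255, ERR=-28447730423047/549755813888
(3,5): OLD=407620214415995/4398046511104 → NEW=0, ERR=407620214415995/4398046511104
(3,6): OLD=13534660023349349/70368744177664 → NEW=255, ERR=-4409369741954971/70368744177664
Output grid:
  Row 0: ....#.#  (5 black, running=5)
  Row 1: ..#.##.  (4 black, running=9)
  Row 2: .....##  (5 black, running=14)
  Row 3: ..#.#.#  (4 black, running=18)

Answer: 18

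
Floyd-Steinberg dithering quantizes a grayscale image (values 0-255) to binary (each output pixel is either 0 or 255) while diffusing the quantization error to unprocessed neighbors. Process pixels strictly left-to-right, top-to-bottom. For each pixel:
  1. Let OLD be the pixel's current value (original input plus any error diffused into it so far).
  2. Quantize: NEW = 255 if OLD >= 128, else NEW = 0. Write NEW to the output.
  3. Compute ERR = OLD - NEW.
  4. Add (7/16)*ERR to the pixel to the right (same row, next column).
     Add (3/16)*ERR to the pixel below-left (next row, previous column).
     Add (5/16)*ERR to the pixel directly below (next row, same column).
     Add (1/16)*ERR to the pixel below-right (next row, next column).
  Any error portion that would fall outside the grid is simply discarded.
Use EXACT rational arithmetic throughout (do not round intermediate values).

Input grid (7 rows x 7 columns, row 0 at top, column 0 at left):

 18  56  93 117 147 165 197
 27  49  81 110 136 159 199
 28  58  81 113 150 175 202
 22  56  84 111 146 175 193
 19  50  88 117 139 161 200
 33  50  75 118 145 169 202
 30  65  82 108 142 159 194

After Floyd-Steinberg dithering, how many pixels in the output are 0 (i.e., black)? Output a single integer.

(0,0): OLD=18 → NEW=0, ERR=18
(0,1): OLD=511/8 → NEW=0, ERR=511/8
(0,2): OLD=15481/128 → NEW=0, ERR=15481/128
(0,3): OLD=347983/2048 → NEW=255, ERR=-174257/2048
(0,4): OLD=3597097/32768 → NEW=0, ERR=3597097/32768
(0,5): OLD=111687199/524288 → NEW=255, ERR=-22006241/524288
(0,6): OLD=1498512089/8388608 → NEW=255, ERR=-640582951/8388608
(1,0): OLD=5709/128 → NEW=0, ERR=5709/128
(1,1): OLD=114971/1024 → NEW=0, ERR=114971/1024
(1,2): OLD=5110327/32768 → NEW=255, ERR=-3245513/32768
(1,3): OLD=8941739/131072 → NEW=0, ERR=8941739/131072
(1,4): OLD=1568358625/8388608 → NEW=255, ERR=-570736415/8388608
(1,5): OLD=7292036273/67108864 → NEW=0, ERR=7292036273/67108864
(1,6): OLD=236278759999/1073741824 → NEW=255, ERR=-37525405121/1073741824
(2,0): OLD=1032025/16384 → NEW=0, ERR=1032025/16384
(2,1): OLD=54977379/524288 → NEW=0, ERR=54977379/524288
(2,2): OLD=970843881/8388608 → NEW=0, ERR=970843881/8388608
(2,3): OLD=11140403169/67108864 → NEW=255, ERR=-5972357151/67108864
(2,4): OLD=61439798065/536870912 → NEW=0, ERR=61439798065/536870912
(2,5): OLD=4264366705467/17179869184 → NEW=255, ERR=-116499936453/17179869184
(2,6): OLD=53574566523725/274877906944 → NEW=255, ERR=-16519299746995/274877906944
(3,0): OLD=514605513/8388608 → NEW=0, ERR=514605513/8388608
(3,1): OLD=9478775061/67108864 → NEW=255, ERR=-7633985259/67108864
(3,2): OLD=32355102351/536870912 → NEW=0, ERR=32355102351/536870912
(3,3): OLD=296881893177/2147483648 → NEW=255, ERR=-250726437063/2147483648
(3,4): OLD=34043438388681/274877906944 → NEW=0, ERR=34043438388681/274877906944
(3,5): OLD=490270745308011/2199023255552 → NEW=255, ERR=-70480184857749/2199023255552
(3,6): OLD=5621538537394549/35184372088832 → NEW=255, ERR=-3350476345257611/35184372088832
(4,0): OLD=18083359399/1073741824 → NEW=0, ERR=18083359399/1073741824
(4,1): OLD=634858274043/17179869184 → NEW=0, ERR=634858274043/17179869184
(4,2): OLD=25838345389717/274877906944 → NEW=0, ERR=25838345389717/274877906944
(4,3): OLD=326835533688311/2199023255552 → NEW=255, ERR=-233915396477449/2199023255552
(4,4): OLD=2073386527213493/17592186044416 → NEW=0, ERR=2073386527213493/17592186044416
(4,5): OLD=108330070171178549/562949953421312 → NEW=255, ERR=-35222167951256011/562949953421312
(4,6): OLD=1268803640345213699/9007199254740992 → NEW=255, ERR=-1028032169613739261/9007199254740992
(5,0): OLD=12422214503201/274877906944 → NEW=0, ERR=12422214503201/274877906944
(5,1): OLD=219895432588171/2199023255552 → NEW=0, ERR=219895432588171/2199023255552
(5,2): OLD=2295572710006717/17592186044416 → NEW=255, ERR=-2190434731319363/17592186044416
(5,3): OLD=8199100980053137/140737488355328 → NEW=0, ERR=8199100980053137/140737488355328
(5,4): OLD=1701811718381095579/9007199254740992 → NEW=255, ERR=-595024091577857381/9007199254740992
(5,5): OLD=7675001050383125227/72057594037927936 → NEW=0, ERR=7675001050383125227/72057594037927936
(5,6): OLD=240985427000954625893/1152921504606846976 → NEW=255, ERR=-53009556673791352987/1152921504606846976
(6,0): OLD=2212106040557513/35184372088832 → NEW=0, ERR=2212106040557513/35184372088832
(6,1): OLD=58115558931835101/562949953421312 → NEW=0, ERR=58115558931835101/562949953421312
(6,2): OLD=949612136903718391/9007199254740992 → NEW=0, ERR=949612136903718391/9007199254740992
(6,3): OLD=10964431363483190377/72057594037927936 → NEW=255, ERR=-7410255116188433303/72057594037927936
(6,4): OLD=14408130878834440507/144115188075855872 → NEW=0, ERR=14408130878834440507/144115188075855872
(6,5): OLD=4118695967221857589767/18446744073709551616 → NEW=255, ERR=-585223771574078072313/18446744073709551616
(6,6): OLD=50886162938770673529025/295147905179352825856 → NEW=255, ERR=-24376552881964297064255/295147905179352825856
Output grid:
  Row 0: ...#.##  (4 black, running=4)
  Row 1: ..#.#.#  (4 black, running=8)
  Row 2: ...#.##  (4 black, running=12)
  Row 3: .#.#.##  (3 black, running=15)
  Row 4: ...#.##  (4 black, running=19)
  Row 5: ..#.#.#  (4 black, running=23)
  Row 6: ...#.##  (4 black, running=27)

Answer: 27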